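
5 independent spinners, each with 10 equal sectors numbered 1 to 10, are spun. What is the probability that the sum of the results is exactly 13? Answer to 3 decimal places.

There are 10^5 = 100000 equally likely outcomes.
The number of ordered 5-tuples from {1,…,10} summing to 13 is 495.
P(sum = 13) = 495/100000 = 99/20000 ≈ 0.005.

0.005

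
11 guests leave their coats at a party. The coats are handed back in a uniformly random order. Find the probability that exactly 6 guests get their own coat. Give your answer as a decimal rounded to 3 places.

Choose which 6 of the 11 are fixed: C(11,6) = 462 ways.
The remaining 5 must have no fixed point: D(5) = 44.
P = 462·44/39916800 = 11/21600 ≈ 0.001.

0.001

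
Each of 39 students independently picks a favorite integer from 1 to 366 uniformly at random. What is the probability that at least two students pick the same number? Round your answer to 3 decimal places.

0.877

It's easier to compute the probability that all 39 are distinct.
P(all distinct) = 366/366 · 365/366 · ··· · 328/366 ≈ 0.123.
So the probability of at least one match is 1 − 0.123 = 0.877.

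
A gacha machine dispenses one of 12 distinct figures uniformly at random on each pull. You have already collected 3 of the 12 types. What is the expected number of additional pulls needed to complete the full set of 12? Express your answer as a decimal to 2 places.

33.95

Starting from 3 distinct types, each trial gives a new one with probability (12−i)/12 when i types are held, so the wait for the next new type is 12/(12−i).
E = 12/9 + 12/8 + 12/7 + 12/6 + 12/5 + 12/4 + 12/3 + 12/2 + 12/1 = 7129/210 ≈ 33.95.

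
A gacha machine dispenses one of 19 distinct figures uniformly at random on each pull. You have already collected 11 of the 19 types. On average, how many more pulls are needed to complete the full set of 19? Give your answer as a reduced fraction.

14459/280

Starting from 11 distinct types, each trial gives a new one with probability (19−i)/19 when i types are held, so the wait for the next new type is 19/(19−i).
E = 19/8 + 19/7 + 19/6 + 19/5 + 19/4 + 19/3 + 19/2 + 19/1 = 14459/280.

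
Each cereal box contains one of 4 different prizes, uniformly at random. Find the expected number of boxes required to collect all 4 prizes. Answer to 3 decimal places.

After i distinct types are collected, each trial gives a new one with probability (4−i)/4, so the expected wait for the next new type is 4/(4−i).
E = 4/4 + 4/3 + 4/2 + 4/1 = 25/3 ≈ 8.333.

8.333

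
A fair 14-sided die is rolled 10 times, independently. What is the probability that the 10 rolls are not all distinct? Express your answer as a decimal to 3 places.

P(all 10 different) = 14/14 · 13/14 · ··· · 5/14 ≈ 0.013.
P(at least two equal) = 1 − 0.013 = 0.987.

0.987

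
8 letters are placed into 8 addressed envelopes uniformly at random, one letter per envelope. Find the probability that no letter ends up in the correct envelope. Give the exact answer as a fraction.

This is the derangement probability: permutations of 8 with no fixed point.
D(8) = 8! · (1 − 1/1! + 1/2! − ··· + (−1)^8/8!) = 14833.
P = 14833/40320 = 2119/5760.

2119/5760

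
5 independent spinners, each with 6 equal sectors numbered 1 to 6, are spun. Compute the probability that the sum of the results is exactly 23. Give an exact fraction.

305/7776

There are 6^5 = 7776 equally likely outcomes.
The number of ordered 5-tuples from {1,…,6} summing to 23 is 305.
P(sum = 23) = 305/7776.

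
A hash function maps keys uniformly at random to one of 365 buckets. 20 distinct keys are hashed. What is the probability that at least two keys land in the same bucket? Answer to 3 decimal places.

0.411

It's easier to compute the probability that all 20 are distinct.
P(all distinct) = 365/365 · 364/365 · ··· · 346/365 ≈ 0.589.
So the probability of at least one match is 1 − 0.589 = 0.411.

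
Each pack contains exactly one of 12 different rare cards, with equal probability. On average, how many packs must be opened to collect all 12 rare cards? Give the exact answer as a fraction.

After i distinct types are collected, each trial gives a new one with probability (12−i)/12, so the expected wait for the next new type is 12/(12−i).
E = 12/12 + 12/11 + 12/10 + 12/9 + 12/8 + 12/7 + 12/6 + 12/5 + 12/4 + 12/3 + 12/2 + 12/1 = 86021/2310.

86021/2310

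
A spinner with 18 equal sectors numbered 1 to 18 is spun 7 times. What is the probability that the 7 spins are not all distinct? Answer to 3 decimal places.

P(all 7 different) = 18/18 · 17/18 · ··· · 12/18 ≈ 0.262.
P(at least two equal) = 1 − 0.262 = 0.738.

0.738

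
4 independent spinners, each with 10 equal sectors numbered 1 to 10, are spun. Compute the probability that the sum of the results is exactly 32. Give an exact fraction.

33/2000

There are 10^4 = 10000 equally likely outcomes.
The number of ordered 4-tuples from {1,…,10} summing to 32 is 165.
P(sum = 32) = 165/10000 = 33/2000.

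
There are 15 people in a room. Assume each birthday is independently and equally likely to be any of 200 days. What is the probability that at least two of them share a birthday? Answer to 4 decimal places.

0.4162

It's easier to compute the probability that all 15 are distinct.
P(all distinct) = 200/200 · 199/200 · ··· · 186/200 ≈ 0.5838.
So the probability of at least one match is 1 − 0.5838 = 0.4162.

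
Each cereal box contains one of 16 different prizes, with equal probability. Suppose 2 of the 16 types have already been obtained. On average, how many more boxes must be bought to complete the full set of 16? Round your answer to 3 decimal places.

Starting from 2 distinct types, each trial gives a new one with probability (16−i)/16 when i types are held, so the wait for the next new type is 16/(16−i).
E = 16/14 + 16/13 + 16/12 + 16/11 + 16/10 + 16/9 + 16/8 + 16/7 + 16/6 + 16/5 + 16/4 + 16/3 + 16/2 + 16/1 = 2343466/45045 ≈ 52.025.

52.025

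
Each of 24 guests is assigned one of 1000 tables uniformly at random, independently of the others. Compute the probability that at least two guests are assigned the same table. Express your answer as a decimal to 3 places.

0.243

It's easier to compute the probability that all 24 are distinct.
P(all distinct) = 1000/1000 · 999/1000 · ··· · 977/1000 ≈ 0.757.
So the probability of at least one match is 1 − 0.757 = 0.243.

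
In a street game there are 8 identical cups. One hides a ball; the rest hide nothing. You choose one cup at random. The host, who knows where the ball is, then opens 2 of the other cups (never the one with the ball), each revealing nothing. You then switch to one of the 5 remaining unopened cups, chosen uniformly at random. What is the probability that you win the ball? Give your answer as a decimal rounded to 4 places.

0.1750

Your original cup holds the ball with probability 1/8, so the other 7 collectively hold it with probability 7/8.
The host can always find 2 empty cups to open, so the reveals don't change that 7/8; it is now spread over the 5 remaining unopened cups.
P(win by switching) = (7/8) · (1/5) = 7/40 ≈ 0.1750.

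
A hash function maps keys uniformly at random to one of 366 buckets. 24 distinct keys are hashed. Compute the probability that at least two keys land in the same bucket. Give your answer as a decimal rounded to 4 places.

0.5373

It's easier to compute the probability that all 24 are distinct.
P(all distinct) = 366/366 · 365/366 · ··· · 343/366 ≈ 0.4627.
So the probability of at least one match is 1 − 0.4627 = 0.5373.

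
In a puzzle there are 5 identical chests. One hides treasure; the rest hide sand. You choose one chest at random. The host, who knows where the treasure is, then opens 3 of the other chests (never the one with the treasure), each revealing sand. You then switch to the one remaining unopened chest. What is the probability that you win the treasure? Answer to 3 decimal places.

0.800

Your original chest holds the treasure with probability 1/5, so the other 4 collectively hold it with probability 4/5.
The host can always find 3 empty chests to open, so the reveals don't change that 4/5; it is now spread over the 1 remaining unopened chest.
P(win by switching) = (4/5) · (1/1) = 4/5 ≈ 0.800.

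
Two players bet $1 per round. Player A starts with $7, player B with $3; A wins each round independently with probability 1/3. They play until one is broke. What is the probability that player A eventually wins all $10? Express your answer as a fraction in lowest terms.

Let r = q/p = (2/3)/(1/3) = 2. The recurrence P(i) = p·P(i+1) + q·P(i−1) with P(0)=0, P(10)=1 gives P(i) = (1 − r^i)/(1 − r^10).
P(7) = (1 − (2)^7) / (1 − (2)^10) = 127/1023.

127/1023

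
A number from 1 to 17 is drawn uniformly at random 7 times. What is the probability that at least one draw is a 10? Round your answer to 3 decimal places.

P(no draw is a 10) = (16/17)^7 ≈ 0.654.
P(at least one) = 1 − 0.654 = 0.346.

0.346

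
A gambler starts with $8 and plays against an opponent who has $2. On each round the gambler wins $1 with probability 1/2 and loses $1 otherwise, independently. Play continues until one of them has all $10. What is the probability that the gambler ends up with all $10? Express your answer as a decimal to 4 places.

0.8000

With a fair step, P(i) = ½P(i−1) + ½P(i+1) with P(0)=0, P(10)=1 has the linear solution P(i) = i/10.
P(8) = 8/10 = 4/5 ≈ 0.8000.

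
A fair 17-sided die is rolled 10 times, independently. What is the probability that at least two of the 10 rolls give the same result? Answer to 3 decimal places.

0.965

P(all 10 different) = 17/17 · 16/17 · ··· · 8/17 ≈ 0.035.
P(at least two equal) = 1 − 0.035 = 0.965.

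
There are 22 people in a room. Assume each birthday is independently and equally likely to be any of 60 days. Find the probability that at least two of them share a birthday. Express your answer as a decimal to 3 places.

It's easier to compute the probability that all 22 are distinct.
P(all distinct) = 60/60 · 59/60 · ··· · 39/60 ≈ 0.012.
So the probability of at least one match is 1 − 0.012 = 0.988.

0.988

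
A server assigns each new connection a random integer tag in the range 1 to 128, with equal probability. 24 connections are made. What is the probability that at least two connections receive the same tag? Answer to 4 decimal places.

It's easier to compute the probability that all 24 are distinct.
P(all distinct) = 128/128 · 127/128 · ··· · 105/128 ≈ 0.1001.
So the probability of at least one match is 1 − 0.1001 = 0.8999.

0.8999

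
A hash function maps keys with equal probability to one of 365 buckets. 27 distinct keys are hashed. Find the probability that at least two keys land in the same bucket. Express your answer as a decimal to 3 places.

0.627

It's easier to compute the probability that all 27 are distinct.
P(all distinct) = 365/365 · 364/365 · ··· · 339/365 ≈ 0.373.
So the probability of at least one match is 1 − 0.373 = 0.627.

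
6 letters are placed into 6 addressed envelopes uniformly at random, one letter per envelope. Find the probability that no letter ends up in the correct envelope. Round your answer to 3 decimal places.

This is the derangement probability: permutations of 6 with no fixed point.
D(6) = 6! · (1 − 1/1! + 1/2! − ··· + (−1)^6/6!) = 265.
P = 265/720 = 53/144 ≈ 0.368.

0.368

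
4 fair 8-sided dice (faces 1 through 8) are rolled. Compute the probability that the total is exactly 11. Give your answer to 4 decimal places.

0.0293

There are 8^4 = 4096 equally likely outcomes.
The number of ordered 4-tuples from {1,…,8} summing to 11 is 120.
P(sum = 11) = 120/4096 = 15/512 ≈ 0.0293.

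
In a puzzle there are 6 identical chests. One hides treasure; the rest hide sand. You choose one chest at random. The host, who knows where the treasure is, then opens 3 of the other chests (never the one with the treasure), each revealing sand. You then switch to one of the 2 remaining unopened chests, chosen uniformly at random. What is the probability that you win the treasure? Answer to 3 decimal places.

Your original chest holds the treasure with probability 1/6, so the other 5 collectively hold it with probability 5/6.
The host can always find 3 empty chests to open, so the reveals don't change that 5/6; it is now spread over the 2 remaining unopened chests.
P(win by switching) = (5/6) · (1/2) = 5/12 ≈ 0.417.

0.417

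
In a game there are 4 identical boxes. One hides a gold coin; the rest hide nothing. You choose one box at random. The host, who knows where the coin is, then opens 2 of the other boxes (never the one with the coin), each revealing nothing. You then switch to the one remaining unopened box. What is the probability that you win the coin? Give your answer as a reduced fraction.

3/4

Your original box holds the coin with probability 1/4, so the other 3 collectively hold it with probability 3/4.
The host can always find 2 empty boxes to open, so the reveals don't change that 3/4; it is now spread over the 1 remaining unopened box.
P(win by switching) = (3/4) · (1/1) = 3/4.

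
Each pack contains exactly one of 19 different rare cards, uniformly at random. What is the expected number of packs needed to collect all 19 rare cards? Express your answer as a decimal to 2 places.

67.41

After i distinct types are collected, each trial gives a new one with probability (19−i)/19, so the expected wait for the next new type is 19/(19−i).
E = 19/19 + 19/18 + 19/17 + 19/16 + 19/15 + 19/14 + 19/13 + 19/12 + 19/11 + 19/10 + 19/9 + 19/8 + 19/7 + 19/6 + 19/5 + 19/4 + 19/3 + 19/2 + 19/1 = 275295799/4084080 ≈ 67.41.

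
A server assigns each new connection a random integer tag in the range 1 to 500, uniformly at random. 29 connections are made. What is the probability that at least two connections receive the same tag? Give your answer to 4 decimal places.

It's easier to compute the probability that all 29 are distinct.
P(all distinct) = 500/500 · 499/500 · ··· · 472/500 ≈ 0.4370.
So the probability of at least one match is 1 − 0.4370 = 0.5630.

0.5630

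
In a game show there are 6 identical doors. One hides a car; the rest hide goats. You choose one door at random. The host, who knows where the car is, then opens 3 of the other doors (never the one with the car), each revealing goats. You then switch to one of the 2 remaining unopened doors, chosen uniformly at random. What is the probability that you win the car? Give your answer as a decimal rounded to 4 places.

Your original door holds the car with probability 1/6, so the other 5 collectively hold it with probability 5/6.
The host can always find 3 empty doors to open, so the reveals don't change that 5/6; it is now spread over the 2 remaining unopened doors.
P(win by switching) = (5/6) · (1/2) = 5/12 ≈ 0.4167.

0.4167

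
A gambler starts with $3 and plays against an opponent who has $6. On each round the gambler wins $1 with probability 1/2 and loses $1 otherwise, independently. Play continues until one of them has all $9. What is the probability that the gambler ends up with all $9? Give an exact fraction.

With a fair step, P(i) = ½P(i−1) + ½P(i+1) with P(0)=0, P(9)=1 has the linear solution P(i) = i/9.
P(3) = 3/9 = 1/3.

1/3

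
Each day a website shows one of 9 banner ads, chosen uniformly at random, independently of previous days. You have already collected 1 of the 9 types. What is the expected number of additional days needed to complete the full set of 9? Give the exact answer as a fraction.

Starting from 1 distinct type, each trial gives a new one with probability (9−i)/9 when i types are held, so the wait for the next new type is 9/(9−i).
E = 9/8 + 9/7 + 9/6 + 9/5 + 9/4 + 9/3 + 9/2 + 9/1 = 6849/280.

6849/280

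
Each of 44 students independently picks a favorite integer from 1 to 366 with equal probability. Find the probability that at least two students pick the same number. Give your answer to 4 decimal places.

0.9324

It's easier to compute the probability that all 44 are distinct.
P(all distinct) = 366/366 · 365/366 · ··· · 323/366 ≈ 0.0676.
So the probability of at least one match is 1 − 0.0676 = 0.9324.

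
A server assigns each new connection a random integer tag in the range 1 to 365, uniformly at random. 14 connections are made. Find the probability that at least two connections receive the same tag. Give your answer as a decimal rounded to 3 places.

It's easier to compute the probability that all 14 are distinct.
P(all distinct) = 365/365 · 364/365 · ··· · 352/365 ≈ 0.777.
So the probability of at least one match is 1 − 0.777 = 0.223.

0.223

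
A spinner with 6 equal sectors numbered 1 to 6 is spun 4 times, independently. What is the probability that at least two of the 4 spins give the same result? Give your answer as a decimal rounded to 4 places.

P(all 4 different) = 6/6 · 5/6 · ··· · 3/6 ≈ 0.2778.
P(at least two equal) = 1 − 0.2778 = 0.7222.

0.7222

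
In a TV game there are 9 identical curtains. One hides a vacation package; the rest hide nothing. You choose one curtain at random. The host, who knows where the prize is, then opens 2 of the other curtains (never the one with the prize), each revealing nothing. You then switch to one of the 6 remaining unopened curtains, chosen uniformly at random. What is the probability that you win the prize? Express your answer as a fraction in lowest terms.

Your original curtain holds the prize with probability 1/9, so the other 8 collectively hold it with probability 8/9.
The host can always find 2 empty curtains to open, so the reveals don't change that 8/9; it is now spread over the 6 remaining unopened curtains.
P(win by switching) = (8/9) · (1/6) = 4/27.

4/27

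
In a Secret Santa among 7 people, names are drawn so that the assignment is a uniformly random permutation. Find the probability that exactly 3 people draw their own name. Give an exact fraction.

Choose which 3 of the 7 are fixed: C(7,3) = 35 ways.
The remaining 4 must have no fixed point: D(4) = 9.
P = 35·9/5040 = 1/16.

1/16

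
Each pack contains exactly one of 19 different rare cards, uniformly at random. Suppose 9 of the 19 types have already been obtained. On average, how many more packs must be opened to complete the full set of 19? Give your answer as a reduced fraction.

Starting from 9 distinct types, each trial gives a new one with probability (19−i)/19 when i types are held, so the wait for the next new type is 19/(19−i).
E = 19/10 + 19/9 + 19/8 + 19/7 + 19/6 + 19/5 + 19/4 + 19/3 + 19/2 + 19/1 = 140239/2520.

140239/2520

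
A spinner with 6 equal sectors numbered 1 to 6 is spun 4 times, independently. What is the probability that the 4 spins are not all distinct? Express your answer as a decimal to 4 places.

0.7222

P(all 4 different) = 6/6 · 5/6 · ··· · 3/6 ≈ 0.2778.
P(at least two equal) = 1 − 0.2778 = 0.7222.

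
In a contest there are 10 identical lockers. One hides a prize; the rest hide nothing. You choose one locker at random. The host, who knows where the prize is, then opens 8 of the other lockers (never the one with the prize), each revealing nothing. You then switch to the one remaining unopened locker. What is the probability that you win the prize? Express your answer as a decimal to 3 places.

Your original locker holds the prize with probability 1/10, so the other 9 collectively hold it with probability 9/10.
The host can always find 8 empty lockers to open, so the reveals don't change that 9/10; it is now spread over the 1 remaining unopened locker.
P(win by switching) = (9/10) · (1/1) = 9/10 ≈ 0.900.

0.900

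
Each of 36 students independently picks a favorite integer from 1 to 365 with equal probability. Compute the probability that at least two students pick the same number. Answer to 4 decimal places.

It's easier to compute the probability that all 36 are distinct.
P(all distinct) = 365/365 · 364/365 · ··· · 330/365 ≈ 0.1678.
So the probability of at least one match is 1 − 0.1678 = 0.8322.

0.8322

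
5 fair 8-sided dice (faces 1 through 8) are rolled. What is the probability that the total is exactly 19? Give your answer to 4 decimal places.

There are 8^5 = 32768 equally likely outcomes.
The number of ordered 5-tuples from {1,…,8} summing to 19 is 2010.
P(sum = 19) = 2010/32768 = 1005/16384 ≈ 0.0613.

0.0613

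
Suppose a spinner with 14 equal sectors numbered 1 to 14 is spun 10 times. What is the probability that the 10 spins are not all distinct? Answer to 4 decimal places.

0.9874

P(all 10 different) = 14/14 · 13/14 · ··· · 5/14 ≈ 0.0126.
P(at least two equal) = 1 − 0.0126 = 0.9874.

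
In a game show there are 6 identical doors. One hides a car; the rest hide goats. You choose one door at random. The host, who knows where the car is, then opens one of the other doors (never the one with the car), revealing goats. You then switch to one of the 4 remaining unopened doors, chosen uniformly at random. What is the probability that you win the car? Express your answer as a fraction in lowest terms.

5/24

Your original door holds the car with probability 1/6, so the other 5 collectively hold it with probability 5/6.
The host can always find an empty door to open, so this doesn't change that 5/6; it is now spread over the 4 remaining unopened doors.
P(win by switching) = (5/6) · (1/4) = 5/24.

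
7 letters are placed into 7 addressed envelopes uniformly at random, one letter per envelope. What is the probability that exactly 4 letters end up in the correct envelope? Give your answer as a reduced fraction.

1/72

Choose which 4 of the 7 are fixed: C(7,4) = 35 ways.
The remaining 3 must have no fixed point: D(3) = 2.
P = 35·2/5040 = 1/72.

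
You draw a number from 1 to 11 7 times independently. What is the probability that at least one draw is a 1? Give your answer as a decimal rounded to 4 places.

P(no draw is a 1) = (10/11)^7 ≈ 0.5132.
P(at least one) = 1 − 0.5132 = 0.4868.

0.4868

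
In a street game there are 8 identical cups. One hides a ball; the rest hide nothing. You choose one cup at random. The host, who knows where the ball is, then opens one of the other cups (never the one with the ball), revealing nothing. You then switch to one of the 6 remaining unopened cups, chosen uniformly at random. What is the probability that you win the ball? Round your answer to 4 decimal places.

0.1458

Your original cup holds the ball with probability 1/8, so the other 7 collectively hold it with probability 7/8.
The host can always find an empty cup to open, so this doesn't change that 7/8; it is now spread over the 6 remaining unopened cups.
P(win by switching) = (7/8) · (1/6) = 7/48 ≈ 0.1458.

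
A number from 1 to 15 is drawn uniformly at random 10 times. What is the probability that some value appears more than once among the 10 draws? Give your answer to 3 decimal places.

0.981

P(all 10 different) = 15/15 · 14/15 · ··· · 6/15 ≈ 0.019.
P(at least two equal) = 1 − 0.019 = 0.981.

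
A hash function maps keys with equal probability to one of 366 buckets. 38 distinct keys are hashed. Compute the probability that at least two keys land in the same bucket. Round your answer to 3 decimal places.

0.863

It's easier to compute the probability that all 38 are distinct.
P(all distinct) = 366/366 · 365/366 · ··· · 329/366 ≈ 0.137.
So the probability of at least one match is 1 − 0.137 = 0.863.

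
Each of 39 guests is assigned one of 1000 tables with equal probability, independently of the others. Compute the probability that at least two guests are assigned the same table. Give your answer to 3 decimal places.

It's easier to compute the probability that all 39 are distinct.
P(all distinct) = 1000/1000 · 999/1000 · ··· · 962/1000 ≈ 0.472.
So the probability of at least one match is 1 − 0.472 = 0.528.

0.528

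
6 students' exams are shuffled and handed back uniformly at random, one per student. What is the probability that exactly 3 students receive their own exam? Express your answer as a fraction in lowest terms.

Choose which 3 of the 6 are fixed: C(6,3) = 20 ways.
The remaining 3 must have no fixed point: D(3) = 2.
P = 20·2/720 = 1/18.

1/18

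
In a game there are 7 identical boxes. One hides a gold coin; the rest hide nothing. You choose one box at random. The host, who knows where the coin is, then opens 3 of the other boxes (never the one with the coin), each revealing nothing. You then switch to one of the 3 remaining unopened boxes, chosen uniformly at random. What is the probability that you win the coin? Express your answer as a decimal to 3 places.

0.286

Your original box holds the coin with probability 1/7, so the other 6 collectively hold it with probability 6/7.
The host can always find 3 empty boxes to open, so the reveals don't change that 6/7; it is now spread over the 3 remaining unopened boxes.
P(win by switching) = (6/7) · (1/3) = 2/7 ≈ 0.286.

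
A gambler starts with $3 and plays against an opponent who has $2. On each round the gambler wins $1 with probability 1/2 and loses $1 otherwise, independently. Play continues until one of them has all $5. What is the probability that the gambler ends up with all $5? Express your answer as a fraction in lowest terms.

With a fair step, P(i) = ½P(i−1) + ½P(i+1) with P(0)=0, P(5)=1 has the linear solution P(i) = i/5.
P(3) = 3/5.

3/5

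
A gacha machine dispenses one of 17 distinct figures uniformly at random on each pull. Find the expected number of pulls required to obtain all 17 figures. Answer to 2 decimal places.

58.47

After i distinct types are collected, each trial gives a new one with probability (17−i)/17, so the expected wait for the next new type is 17/(17−i).
E = 17/17 + 17/16 + 17/15 + 17/14 + 17/13 + 17/12 + 17/11 + 17/10 + 17/9 + 17/8 + 17/7 + 17/6 + 17/5 + 17/4 + 17/3 + 17/2 + 17/1 = 42142223/720720 ≈ 58.47.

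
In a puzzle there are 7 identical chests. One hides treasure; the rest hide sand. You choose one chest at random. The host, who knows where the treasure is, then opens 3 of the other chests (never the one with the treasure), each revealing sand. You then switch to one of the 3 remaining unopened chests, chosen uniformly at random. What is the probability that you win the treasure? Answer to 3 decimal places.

0.286

Your original chest holds the treasure with probability 1/7, so the other 6 collectively hold it with probability 6/7.
The host can always find 3 empty chests to open, so the reveals don't change that 6/7; it is now spread over the 3 remaining unopened chests.
P(win by switching) = (6/7) · (1/3) = 2/7 ≈ 0.286.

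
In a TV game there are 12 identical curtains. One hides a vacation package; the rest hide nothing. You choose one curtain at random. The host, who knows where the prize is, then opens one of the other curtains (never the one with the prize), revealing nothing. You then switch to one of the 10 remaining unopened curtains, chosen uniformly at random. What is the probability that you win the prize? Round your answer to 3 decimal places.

Your original curtain holds the prize with probability 1/12, so the other 11 collectively hold it with probability 11/12.
The host can always find an empty curtain to open, so this doesn't change that 11/12; it is now spread over the 10 remaining unopened curtains.
P(win by switching) = (11/12) · (1/10) = 11/120 ≈ 0.092.

0.092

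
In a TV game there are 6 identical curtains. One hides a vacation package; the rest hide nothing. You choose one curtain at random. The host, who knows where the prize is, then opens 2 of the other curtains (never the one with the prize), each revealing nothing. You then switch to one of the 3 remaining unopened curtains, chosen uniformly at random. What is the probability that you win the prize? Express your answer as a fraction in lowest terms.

Your original curtain holds the prize with probability 1/6, so the other 5 collectively hold it with probability 5/6.
The host can always find 2 empty curtains to open, so the reveals don't change that 5/6; it is now spread over the 3 remaining unopened curtains.
P(win by switching) = (5/6) · (1/3) = 5/18.

5/18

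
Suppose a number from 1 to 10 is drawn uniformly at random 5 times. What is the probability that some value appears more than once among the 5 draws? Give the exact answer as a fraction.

436/625

P(all 5 different) = 10/10 · 9/10 · ··· · 6/10 = 189/625.
P(at least two equal) = 1 − 189/625 = 436/625.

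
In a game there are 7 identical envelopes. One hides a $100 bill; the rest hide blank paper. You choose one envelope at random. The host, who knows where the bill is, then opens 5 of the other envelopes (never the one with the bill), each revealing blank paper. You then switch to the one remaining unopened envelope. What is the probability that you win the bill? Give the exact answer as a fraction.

6/7

Your original envelope holds the bill with probability 1/7, so the other 6 collectively hold it with probability 6/7.
The host can always find 5 empty envelopes to open, so the reveals don't change that 6/7; it is now spread over the 1 remaining unopened envelope.
P(win by switching) = (6/7) · (1/1) = 6/7.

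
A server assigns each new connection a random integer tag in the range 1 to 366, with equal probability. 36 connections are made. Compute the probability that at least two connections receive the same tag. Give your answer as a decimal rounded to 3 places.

It's easier to compute the probability that all 36 are distinct.
P(all distinct) = 366/366 · 365/366 · ··· · 331/366 ≈ 0.169.
So the probability of at least one match is 1 − 0.169 = 0.831.

0.831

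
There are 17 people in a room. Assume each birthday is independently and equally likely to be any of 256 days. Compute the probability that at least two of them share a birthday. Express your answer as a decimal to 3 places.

0.419

It's easier to compute the probability that all 17 are distinct.
P(all distinct) = 256/256 · 255/256 · ··· · 240/256 ≈ 0.581.
So the probability of at least one match is 1 − 0.581 = 0.419.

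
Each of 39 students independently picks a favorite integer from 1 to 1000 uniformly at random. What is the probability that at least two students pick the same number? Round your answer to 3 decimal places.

0.528

It's easier to compute the probability that all 39 are distinct.
P(all distinct) = 1000/1000 · 999/1000 · ··· · 962/1000 ≈ 0.472.
So the probability of at least one match is 1 − 0.472 = 0.528.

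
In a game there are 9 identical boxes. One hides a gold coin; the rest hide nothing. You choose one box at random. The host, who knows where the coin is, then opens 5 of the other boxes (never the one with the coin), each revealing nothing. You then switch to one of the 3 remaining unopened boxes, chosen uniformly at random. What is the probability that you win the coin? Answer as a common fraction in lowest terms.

8/27

Your original box holds the coin with probability 1/9, so the other 8 collectively hold it with probability 8/9.
The host can always find 5 empty boxes to open, so the reveals don't change that 8/9; it is now spread over the 3 remaining unopened boxes.
P(win by switching) = (8/9) · (1/3) = 8/27.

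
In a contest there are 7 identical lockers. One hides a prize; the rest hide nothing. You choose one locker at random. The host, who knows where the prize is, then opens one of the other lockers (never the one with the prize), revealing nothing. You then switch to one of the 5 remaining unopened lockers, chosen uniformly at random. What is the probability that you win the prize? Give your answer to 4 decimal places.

0.1714

Your original locker holds the prize with probability 1/7, so the other 6 collectively hold it with probability 6/7.
The host can always find an empty locker to open, so this doesn't change that 6/7; it is now spread over the 5 remaining unopened lockers.
P(win by switching) = (6/7) · (1/5) = 6/35 ≈ 0.1714.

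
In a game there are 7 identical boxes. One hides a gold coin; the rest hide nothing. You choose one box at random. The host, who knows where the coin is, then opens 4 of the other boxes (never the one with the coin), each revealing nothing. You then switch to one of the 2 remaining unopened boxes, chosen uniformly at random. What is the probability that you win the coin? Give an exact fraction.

3/7

Your original box holds the coin with probability 1/7, so the other 6 collectively hold it with probability 6/7.
The host can always find 4 empty boxes to open, so the reveals don't change that 6/7; it is now spread over the 2 remaining unopened boxes.
P(win by switching) = (6/7) · (1/2) = 3/7.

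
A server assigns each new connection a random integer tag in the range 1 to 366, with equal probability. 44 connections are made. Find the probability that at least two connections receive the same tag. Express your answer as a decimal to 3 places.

0.932

It's easier to compute the probability that all 44 are distinct.
P(all distinct) = 366/366 · 365/366 · ··· · 323/366 ≈ 0.068.
So the probability of at least one match is 1 − 0.068 = 0.932.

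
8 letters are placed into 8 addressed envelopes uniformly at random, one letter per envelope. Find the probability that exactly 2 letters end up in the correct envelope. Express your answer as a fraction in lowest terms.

Choose which 2 of the 8 are fixed: C(8,2) = 28 ways.
The remaining 6 must have no fixed point: D(6) = 265.
P = 28·265/40320 = 53/288.

53/288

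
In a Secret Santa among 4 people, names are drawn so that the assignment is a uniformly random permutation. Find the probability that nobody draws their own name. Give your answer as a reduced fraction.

3/8

This is the derangement probability: permutations of 4 with no fixed point.
D(4) = 4! · (1 − 1/1! + 1/2! − ··· + (−1)^4/4!) = 9.
P = 9/24 = 3/8.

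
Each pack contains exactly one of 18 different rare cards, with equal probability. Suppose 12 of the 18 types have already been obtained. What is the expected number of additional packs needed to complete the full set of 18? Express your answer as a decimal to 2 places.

44.10

Starting from 12 distinct types, each trial gives a new one with probability (18−i)/18 when i types are held, so the wait for the next new type is 18/(18−i).
E = 18/6 + 18/5 + 18/4 + 18/3 + 18/2 + 18/1 = 441/10 ≈ 44.10.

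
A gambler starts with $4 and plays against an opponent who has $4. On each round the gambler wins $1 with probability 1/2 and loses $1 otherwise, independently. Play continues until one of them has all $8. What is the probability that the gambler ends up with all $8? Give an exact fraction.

1/2

With a fair step, P(i) = ½P(i−1) + ½P(i+1) with P(0)=0, P(8)=1 has the linear solution P(i) = i/8.
P(4) = 4/8 = 1/2.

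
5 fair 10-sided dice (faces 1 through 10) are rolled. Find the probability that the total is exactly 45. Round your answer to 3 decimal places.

There are 10^5 = 100000 equally likely outcomes.
The number of ordered 5-tuples from {1,…,10} summing to 45 is 126.
P(sum = 45) = 126/100000 = 63/50000 ≈ 0.001.

0.001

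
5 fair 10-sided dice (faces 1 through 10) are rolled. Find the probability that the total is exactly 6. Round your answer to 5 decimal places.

0.00005

There are 10^5 = 100000 equally likely outcomes.
The number of ordered 5-tuples from {1,…,10} summing to 6 is 5.
P(sum = 6) = 5/100000 = 1/20000 ≈ 0.00005.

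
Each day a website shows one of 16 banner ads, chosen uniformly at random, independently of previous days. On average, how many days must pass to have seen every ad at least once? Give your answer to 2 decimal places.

54.09

After i distinct types are collected, each trial gives a new one with probability (16−i)/16, so the expected wait for the next new type is 16/(16−i).
E = 16/16 + 16/15 + 16/14 + 16/13 + 16/12 + 16/11 + 16/10 + 16/9 + 16/8 + 16/7 + 16/6 + 16/5 + 16/4 + 16/3 + 16/2 + 16/1 = 2436559/45045 ≈ 54.09.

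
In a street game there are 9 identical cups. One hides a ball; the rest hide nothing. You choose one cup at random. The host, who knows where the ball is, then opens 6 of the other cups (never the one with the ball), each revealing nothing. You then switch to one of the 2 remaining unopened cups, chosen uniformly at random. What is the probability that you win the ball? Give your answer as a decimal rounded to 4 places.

Your original cup holds the ball with probability 1/9, so the other 8 collectively hold it with probability 8/9.
The host can always find 6 empty cups to open, so the reveals don't change that 8/9; it is now spread over the 2 remaining unopened cups.
P(win by switching) = (8/9) · (1/2) = 4/9 ≈ 0.4444.

0.4444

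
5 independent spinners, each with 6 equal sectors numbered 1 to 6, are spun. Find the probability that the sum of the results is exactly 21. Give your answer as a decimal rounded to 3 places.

0.069

There are 6^5 = 7776 equally likely outcomes.
The number of ordered 5-tuples from {1,…,6} summing to 21 is 540.
P(sum = 21) = 540/7776 = 5/72 ≈ 0.069.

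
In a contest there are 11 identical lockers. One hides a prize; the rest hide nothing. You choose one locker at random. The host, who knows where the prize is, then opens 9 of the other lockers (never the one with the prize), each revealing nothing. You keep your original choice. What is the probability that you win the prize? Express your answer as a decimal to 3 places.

The host can always open 9 empty lockers regardless of your choice, so the reveals give no information about your original locker.
P(win by staying) = 1/11 ≈ 0.091.

0.091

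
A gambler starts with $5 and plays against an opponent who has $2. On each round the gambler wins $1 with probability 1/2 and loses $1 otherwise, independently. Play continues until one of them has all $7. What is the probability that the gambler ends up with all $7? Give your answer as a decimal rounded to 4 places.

0.7143

With a fair step, P(i) = ½P(i−1) + ½P(i+1) with P(0)=0, P(7)=1 has the linear solution P(i) = i/7.
P(5) = 5/7 ≈ 0.7143.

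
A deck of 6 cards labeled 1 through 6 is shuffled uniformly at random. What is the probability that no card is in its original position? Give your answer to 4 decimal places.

0.3681

This is the derangement probability: permutations of 6 with no fixed point.
D(6) = 6! · (1 − 1/1! + 1/2! − ··· + (−1)^6/6!) = 265.
P = 265/720 = 53/144 ≈ 0.3681.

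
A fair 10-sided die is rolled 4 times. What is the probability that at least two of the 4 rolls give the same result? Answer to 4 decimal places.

P(all 4 different) = 10/10 · 9/10 · ··· · 7/10 ≈ 0.5040.
P(at least two equal) = 1 − 0.5040 = 0.4960.

0.4960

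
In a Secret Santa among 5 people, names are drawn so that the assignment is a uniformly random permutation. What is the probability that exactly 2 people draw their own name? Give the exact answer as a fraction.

1/6

Choose which 2 of the 5 are fixed: C(5,2) = 10 ways.
The remaining 3 must have no fixed point: D(3) = 2.
P = 10·2/120 = 1/6.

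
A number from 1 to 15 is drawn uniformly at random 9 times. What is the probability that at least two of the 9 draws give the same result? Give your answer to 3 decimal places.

P(all 9 different) = 15/15 · 14/15 · ··· · 7/15 ≈ 0.047.
P(at least two equal) = 1 − 0.047 = 0.953.

0.953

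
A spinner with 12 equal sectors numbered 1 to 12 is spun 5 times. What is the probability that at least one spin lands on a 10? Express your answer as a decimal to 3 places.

P(no spin lands on a 10) = (11/12)^5 ≈ 0.647.
P(at least one) = 1 − 0.647 = 0.353.

0.353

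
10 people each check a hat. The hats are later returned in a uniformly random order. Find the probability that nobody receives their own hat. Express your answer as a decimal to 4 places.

This is the derangement probability: permutations of 10 with no fixed point.
D(10) = 10! · (1 − 1/1! + 1/2! − ··· + (−1)^10/10!) = 1334961.
P = 1334961/3628800 = 16481/44800 ≈ 0.3679.

0.3679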